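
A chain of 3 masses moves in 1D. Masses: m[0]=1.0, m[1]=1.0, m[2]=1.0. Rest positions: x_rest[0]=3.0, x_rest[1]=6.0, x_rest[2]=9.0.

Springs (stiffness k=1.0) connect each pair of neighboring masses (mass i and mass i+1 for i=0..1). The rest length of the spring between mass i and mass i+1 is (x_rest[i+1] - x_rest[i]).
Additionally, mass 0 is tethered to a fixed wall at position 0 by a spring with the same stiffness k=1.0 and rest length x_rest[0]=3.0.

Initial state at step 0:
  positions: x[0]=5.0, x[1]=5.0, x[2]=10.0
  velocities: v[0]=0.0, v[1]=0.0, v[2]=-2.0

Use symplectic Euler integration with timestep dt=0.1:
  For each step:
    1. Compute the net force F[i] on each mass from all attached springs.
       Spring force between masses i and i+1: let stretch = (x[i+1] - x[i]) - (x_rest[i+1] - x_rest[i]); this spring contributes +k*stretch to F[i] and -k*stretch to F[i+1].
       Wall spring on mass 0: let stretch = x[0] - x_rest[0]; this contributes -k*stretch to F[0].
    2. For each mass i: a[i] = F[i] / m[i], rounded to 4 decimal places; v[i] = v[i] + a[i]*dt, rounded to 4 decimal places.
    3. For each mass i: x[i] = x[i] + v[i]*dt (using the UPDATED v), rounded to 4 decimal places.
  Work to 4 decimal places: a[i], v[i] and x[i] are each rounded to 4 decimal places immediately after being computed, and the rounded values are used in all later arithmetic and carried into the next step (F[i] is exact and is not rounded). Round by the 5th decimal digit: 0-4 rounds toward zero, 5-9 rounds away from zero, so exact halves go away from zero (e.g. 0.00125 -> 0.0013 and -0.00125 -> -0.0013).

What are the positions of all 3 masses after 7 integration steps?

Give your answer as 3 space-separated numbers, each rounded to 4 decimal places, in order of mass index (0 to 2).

Answer: 3.7769 6.0926 8.2304

Derivation:
Step 0: x=[5.0000 5.0000 10.0000] v=[0.0000 0.0000 -2.0000]
Step 1: x=[4.9500 5.0500 9.7800] v=[-0.5000 0.5000 -2.2000]
Step 2: x=[4.8515 5.1463 9.5427] v=[-0.9850 0.9630 -2.3730]
Step 3: x=[4.7074 5.2836 9.2914] v=[-1.4407 1.3732 -2.5126]
Step 4: x=[4.5220 5.4552 9.0301] v=[-1.8538 1.7164 -2.6134]
Step 5: x=[4.3007 5.6533 8.7630] v=[-2.2127 1.9806 -2.6709]
Step 6: x=[4.0500 5.8689 8.4948] v=[-2.5075 2.1563 -2.6819]
Step 7: x=[3.7769 6.0926 8.2304] v=[-2.7306 2.2370 -2.6445]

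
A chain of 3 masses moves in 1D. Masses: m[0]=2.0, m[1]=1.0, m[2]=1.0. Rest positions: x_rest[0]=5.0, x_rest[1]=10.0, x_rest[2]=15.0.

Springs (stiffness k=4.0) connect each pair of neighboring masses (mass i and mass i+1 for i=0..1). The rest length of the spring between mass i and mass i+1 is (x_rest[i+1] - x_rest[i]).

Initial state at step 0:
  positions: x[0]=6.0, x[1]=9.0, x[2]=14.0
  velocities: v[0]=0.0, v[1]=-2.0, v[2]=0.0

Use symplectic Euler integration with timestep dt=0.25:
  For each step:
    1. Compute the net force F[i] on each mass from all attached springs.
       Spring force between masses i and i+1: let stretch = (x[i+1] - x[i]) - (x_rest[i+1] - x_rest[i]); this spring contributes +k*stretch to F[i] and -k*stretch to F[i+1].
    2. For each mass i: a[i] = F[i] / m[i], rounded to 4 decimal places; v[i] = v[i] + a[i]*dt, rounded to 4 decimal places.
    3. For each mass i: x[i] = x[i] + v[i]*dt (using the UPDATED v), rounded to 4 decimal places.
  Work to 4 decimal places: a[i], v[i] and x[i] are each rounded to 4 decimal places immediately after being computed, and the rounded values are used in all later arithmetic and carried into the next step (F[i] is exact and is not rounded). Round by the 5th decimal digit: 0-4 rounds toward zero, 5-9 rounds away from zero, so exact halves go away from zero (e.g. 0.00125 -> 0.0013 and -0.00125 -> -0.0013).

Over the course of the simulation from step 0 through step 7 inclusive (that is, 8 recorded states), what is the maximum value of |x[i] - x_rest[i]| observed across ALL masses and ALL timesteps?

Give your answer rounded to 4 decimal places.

Step 0: x=[6.0000 9.0000 14.0000] v=[0.0000 -2.0000 0.0000]
Step 1: x=[5.7500 9.0000 14.0000] v=[-1.0000 0.0000 0.0000]
Step 2: x=[5.2813 9.4375 14.0000] v=[-1.8750 1.7500 0.0000]
Step 3: x=[4.7071 9.9766 14.1094] v=[-2.2969 2.1563 0.4375]
Step 4: x=[4.1666 10.2315 14.4356] v=[-2.1622 1.0196 1.3047]
Step 5: x=[3.7592 10.0212 14.9608] v=[-1.6298 -0.8412 2.1006]
Step 6: x=[3.5095 9.4803 15.5011] v=[-0.9988 -2.1636 2.1610]
Step 7: x=[3.3812 8.9519 15.7862] v=[-0.5134 -2.1136 1.1402]
Max displacement = 1.6188

Answer: 1.6188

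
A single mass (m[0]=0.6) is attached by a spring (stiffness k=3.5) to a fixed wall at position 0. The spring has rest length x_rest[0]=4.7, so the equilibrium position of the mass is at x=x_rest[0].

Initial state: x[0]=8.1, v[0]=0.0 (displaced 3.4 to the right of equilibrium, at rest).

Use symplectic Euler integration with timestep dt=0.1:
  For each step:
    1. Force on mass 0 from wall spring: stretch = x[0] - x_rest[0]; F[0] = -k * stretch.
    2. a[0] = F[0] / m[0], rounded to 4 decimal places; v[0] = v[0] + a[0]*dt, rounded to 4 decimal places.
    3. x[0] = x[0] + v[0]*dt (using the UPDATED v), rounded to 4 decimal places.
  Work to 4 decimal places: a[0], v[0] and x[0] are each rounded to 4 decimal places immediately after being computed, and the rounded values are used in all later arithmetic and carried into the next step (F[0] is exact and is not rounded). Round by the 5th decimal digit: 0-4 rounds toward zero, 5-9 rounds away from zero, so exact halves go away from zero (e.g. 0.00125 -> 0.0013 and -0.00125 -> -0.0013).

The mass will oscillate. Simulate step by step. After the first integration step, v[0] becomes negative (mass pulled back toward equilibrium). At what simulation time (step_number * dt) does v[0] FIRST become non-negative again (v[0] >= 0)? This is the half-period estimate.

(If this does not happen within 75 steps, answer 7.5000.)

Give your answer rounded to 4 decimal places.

Step 0: x=[8.1000] v=[0.0000]
Step 1: x=[7.9017] v=[-1.9833]
Step 2: x=[7.5166] v=[-3.8510]
Step 3: x=[6.9672] v=[-5.4940]
Step 4: x=[6.2856] v=[-6.8165]
Step 5: x=[5.5115] v=[-7.7414]
Step 6: x=[4.6900] v=[-8.2148]
Step 7: x=[3.8691] v=[-8.2090]
Step 8: x=[3.0967] v=[-7.7243]
Step 9: x=[2.4178] v=[-6.7890]
Step 10: x=[1.8720] v=[-5.4577]
Step 11: x=[1.4912] v=[-3.8080]
Step 12: x=[1.2976] v=[-1.9362]
Step 13: x=[1.3025] v=[0.0485]
First v>=0 after going negative at step 13, time=1.3000

Answer: 1.3000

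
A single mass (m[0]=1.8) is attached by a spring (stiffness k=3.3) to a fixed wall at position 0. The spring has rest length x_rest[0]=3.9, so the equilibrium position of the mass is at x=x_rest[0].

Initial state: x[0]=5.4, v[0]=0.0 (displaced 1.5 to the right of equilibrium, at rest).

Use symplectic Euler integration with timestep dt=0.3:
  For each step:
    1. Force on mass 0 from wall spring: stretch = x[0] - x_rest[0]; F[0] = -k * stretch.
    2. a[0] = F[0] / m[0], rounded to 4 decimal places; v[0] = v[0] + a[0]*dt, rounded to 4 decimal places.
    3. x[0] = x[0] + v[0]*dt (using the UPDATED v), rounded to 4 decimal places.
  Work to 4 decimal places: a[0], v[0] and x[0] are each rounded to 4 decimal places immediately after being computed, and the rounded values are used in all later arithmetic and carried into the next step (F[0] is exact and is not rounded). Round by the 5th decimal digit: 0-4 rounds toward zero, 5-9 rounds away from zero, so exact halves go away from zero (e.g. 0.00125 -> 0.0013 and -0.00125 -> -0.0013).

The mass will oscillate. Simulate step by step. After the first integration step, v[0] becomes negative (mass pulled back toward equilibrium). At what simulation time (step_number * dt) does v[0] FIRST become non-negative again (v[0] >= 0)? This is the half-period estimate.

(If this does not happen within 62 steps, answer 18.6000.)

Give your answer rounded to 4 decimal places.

Step 0: x=[5.4000] v=[0.0000]
Step 1: x=[5.1525] v=[-0.8250]
Step 2: x=[4.6983] v=[-1.5139]
Step 3: x=[4.1124] v=[-1.9530]
Step 4: x=[3.4915] v=[-2.0698]
Step 5: x=[2.9380] v=[-1.8451]
Step 6: x=[2.5432] v=[-1.3160]
Step 7: x=[2.3723] v=[-0.5698]
Step 8: x=[2.4534] v=[0.2704]
First v>=0 after going negative at step 8, time=2.4000

Answer: 2.4000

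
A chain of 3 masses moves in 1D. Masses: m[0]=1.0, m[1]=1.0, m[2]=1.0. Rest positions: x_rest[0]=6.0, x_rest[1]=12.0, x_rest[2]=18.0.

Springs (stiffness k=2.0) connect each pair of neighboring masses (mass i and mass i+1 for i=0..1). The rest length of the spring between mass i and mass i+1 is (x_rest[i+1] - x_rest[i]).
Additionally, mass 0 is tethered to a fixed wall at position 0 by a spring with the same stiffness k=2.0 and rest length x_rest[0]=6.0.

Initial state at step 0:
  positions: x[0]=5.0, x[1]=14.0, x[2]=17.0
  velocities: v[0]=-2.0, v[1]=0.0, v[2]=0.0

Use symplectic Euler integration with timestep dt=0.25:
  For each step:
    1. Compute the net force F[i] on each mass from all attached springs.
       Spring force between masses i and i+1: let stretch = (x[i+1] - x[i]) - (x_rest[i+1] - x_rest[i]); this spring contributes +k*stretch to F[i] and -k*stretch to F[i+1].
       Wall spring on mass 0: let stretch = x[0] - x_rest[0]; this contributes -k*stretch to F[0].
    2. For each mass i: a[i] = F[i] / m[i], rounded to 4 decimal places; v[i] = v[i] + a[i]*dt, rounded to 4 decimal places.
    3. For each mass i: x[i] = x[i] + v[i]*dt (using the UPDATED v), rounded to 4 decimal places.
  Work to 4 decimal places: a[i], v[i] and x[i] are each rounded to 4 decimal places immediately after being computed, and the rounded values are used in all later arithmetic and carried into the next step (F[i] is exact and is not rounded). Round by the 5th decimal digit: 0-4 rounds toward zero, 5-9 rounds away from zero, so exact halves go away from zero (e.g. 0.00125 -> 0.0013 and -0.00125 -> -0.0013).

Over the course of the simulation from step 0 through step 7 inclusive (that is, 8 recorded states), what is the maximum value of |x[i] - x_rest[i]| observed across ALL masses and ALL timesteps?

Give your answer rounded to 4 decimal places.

Answer: 2.4793

Derivation:
Step 0: x=[5.0000 14.0000 17.0000] v=[-2.0000 0.0000 0.0000]
Step 1: x=[5.0000 13.2500 17.3750] v=[0.0000 -3.0000 1.5000]
Step 2: x=[5.4063 11.9844 17.9844] v=[1.6250 -5.0625 2.4375]
Step 3: x=[5.9590 10.6465 18.5938] v=[2.2109 -5.3516 2.4375]
Step 4: x=[6.3528 9.7161 18.9598] v=[1.5752 -3.7217 1.4639]
Step 5: x=[6.3729 9.5207 18.9203] v=[0.0805 -0.7815 -0.1580]
Step 6: x=[5.9899 10.1068 18.4559] v=[-1.5321 2.3444 -1.8578]
Step 7: x=[5.3728 11.2219 17.6978] v=[-2.4686 4.4605 -3.0324]
Max displacement = 2.4793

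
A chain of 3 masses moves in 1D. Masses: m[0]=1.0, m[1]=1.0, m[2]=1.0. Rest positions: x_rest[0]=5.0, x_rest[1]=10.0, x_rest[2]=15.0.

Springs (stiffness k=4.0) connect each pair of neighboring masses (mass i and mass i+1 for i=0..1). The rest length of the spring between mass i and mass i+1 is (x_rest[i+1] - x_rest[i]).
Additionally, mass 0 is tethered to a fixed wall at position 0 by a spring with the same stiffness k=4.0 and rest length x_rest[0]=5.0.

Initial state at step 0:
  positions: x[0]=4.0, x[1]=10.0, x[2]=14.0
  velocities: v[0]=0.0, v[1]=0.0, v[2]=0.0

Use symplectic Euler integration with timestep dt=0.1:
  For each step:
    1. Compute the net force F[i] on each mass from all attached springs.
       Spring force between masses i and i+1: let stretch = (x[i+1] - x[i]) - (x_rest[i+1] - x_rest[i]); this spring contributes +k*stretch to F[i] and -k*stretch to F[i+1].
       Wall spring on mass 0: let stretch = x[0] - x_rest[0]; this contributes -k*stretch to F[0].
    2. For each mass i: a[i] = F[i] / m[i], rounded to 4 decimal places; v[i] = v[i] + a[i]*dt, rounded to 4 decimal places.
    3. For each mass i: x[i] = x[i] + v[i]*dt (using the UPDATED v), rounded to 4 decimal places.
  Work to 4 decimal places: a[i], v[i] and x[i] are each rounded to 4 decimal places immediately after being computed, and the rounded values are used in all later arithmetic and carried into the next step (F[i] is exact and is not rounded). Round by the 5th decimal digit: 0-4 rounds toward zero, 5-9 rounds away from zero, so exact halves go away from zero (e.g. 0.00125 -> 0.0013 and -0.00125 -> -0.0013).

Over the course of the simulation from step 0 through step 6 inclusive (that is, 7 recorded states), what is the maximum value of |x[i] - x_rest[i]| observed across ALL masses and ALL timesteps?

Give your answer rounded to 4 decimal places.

Step 0: x=[4.0000 10.0000 14.0000] v=[0.0000 0.0000 0.0000]
Step 1: x=[4.0800 9.9200 14.0400] v=[0.8000 -0.8000 0.4000]
Step 2: x=[4.2304 9.7712 14.1152] v=[1.5040 -1.4880 0.7520]
Step 3: x=[4.4332 9.5745 14.2166] v=[2.0282 -1.9667 1.0144]
Step 4: x=[4.6643 9.3579 14.3324] v=[2.3114 -2.1664 1.1576]
Step 5: x=[4.8966 9.1525 14.4492] v=[2.3231 -2.0540 1.1678]
Step 6: x=[5.1033 8.9887 14.5541] v=[2.0668 -1.6377 1.0491]
Max displacement = 1.0113

Answer: 1.0113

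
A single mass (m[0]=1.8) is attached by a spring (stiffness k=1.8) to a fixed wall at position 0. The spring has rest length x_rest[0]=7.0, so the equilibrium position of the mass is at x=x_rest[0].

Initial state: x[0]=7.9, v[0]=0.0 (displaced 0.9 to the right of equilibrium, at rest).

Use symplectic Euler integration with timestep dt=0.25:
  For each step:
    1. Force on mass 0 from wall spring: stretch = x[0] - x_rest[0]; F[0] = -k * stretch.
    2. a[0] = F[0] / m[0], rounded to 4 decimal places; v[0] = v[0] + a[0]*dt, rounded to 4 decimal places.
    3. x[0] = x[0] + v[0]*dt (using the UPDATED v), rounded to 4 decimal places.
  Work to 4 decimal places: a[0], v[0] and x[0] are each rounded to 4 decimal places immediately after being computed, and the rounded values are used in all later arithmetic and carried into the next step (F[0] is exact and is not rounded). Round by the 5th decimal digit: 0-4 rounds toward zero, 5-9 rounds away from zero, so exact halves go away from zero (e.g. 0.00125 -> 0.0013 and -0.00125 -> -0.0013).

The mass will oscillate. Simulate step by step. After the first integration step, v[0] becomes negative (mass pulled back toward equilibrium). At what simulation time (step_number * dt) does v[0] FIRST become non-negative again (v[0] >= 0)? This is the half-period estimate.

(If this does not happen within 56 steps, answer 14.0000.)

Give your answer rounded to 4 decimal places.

Step 0: x=[7.9000] v=[0.0000]
Step 1: x=[7.8438] v=[-0.2250]
Step 2: x=[7.7348] v=[-0.4360]
Step 3: x=[7.5799] v=[-0.6197]
Step 4: x=[7.3887] v=[-0.7647]
Step 5: x=[7.1732] v=[-0.8619]
Step 6: x=[6.9469] v=[-0.9052]
Step 7: x=[6.7239] v=[-0.8919]
Step 8: x=[6.5182] v=[-0.8229]
Step 9: x=[6.3426] v=[-0.7025]
Step 10: x=[6.2081] v=[-0.5382]
Step 11: x=[6.1231] v=[-0.3402]
Step 12: x=[6.0929] v=[-0.1210]
Step 13: x=[6.1194] v=[0.1058]
First v>=0 after going negative at step 13, time=3.2500

Answer: 3.2500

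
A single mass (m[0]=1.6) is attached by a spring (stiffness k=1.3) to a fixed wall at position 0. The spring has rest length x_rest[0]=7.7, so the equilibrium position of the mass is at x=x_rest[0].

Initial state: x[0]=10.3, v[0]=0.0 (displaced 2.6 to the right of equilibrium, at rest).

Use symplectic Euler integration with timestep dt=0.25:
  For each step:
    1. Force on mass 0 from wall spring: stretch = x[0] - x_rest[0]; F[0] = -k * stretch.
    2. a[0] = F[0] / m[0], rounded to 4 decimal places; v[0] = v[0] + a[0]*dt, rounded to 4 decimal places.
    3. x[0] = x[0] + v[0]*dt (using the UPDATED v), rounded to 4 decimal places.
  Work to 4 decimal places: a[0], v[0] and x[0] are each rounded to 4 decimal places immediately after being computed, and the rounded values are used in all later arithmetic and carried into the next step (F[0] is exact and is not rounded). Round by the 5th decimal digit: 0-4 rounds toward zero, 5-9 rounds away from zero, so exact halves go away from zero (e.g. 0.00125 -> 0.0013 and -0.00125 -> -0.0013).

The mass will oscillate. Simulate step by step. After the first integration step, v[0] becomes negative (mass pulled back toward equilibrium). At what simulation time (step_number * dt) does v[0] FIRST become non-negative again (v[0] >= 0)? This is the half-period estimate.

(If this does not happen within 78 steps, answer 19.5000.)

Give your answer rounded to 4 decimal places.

Answer: 3.5000

Derivation:
Step 0: x=[10.3000] v=[0.0000]
Step 1: x=[10.1680] v=[-0.5281]
Step 2: x=[9.9107] v=[-1.0294]
Step 3: x=[9.5411] v=[-1.4785]
Step 4: x=[9.0780] v=[-1.8525]
Step 5: x=[8.5449] v=[-2.1324]
Step 6: x=[7.9689] v=[-2.3040]
Step 7: x=[7.3793] v=[-2.3586]
Step 8: x=[6.8059] v=[-2.2935]
Step 9: x=[6.2779] v=[-2.1119]
Step 10: x=[5.8222] v=[-1.8230]
Step 11: x=[5.4618] v=[-1.4416]
Step 12: x=[5.2151] v=[-0.9870]
Step 13: x=[5.0945] v=[-0.4823]
Step 14: x=[5.1063] v=[0.0470]
First v>=0 after going negative at step 14, time=3.5000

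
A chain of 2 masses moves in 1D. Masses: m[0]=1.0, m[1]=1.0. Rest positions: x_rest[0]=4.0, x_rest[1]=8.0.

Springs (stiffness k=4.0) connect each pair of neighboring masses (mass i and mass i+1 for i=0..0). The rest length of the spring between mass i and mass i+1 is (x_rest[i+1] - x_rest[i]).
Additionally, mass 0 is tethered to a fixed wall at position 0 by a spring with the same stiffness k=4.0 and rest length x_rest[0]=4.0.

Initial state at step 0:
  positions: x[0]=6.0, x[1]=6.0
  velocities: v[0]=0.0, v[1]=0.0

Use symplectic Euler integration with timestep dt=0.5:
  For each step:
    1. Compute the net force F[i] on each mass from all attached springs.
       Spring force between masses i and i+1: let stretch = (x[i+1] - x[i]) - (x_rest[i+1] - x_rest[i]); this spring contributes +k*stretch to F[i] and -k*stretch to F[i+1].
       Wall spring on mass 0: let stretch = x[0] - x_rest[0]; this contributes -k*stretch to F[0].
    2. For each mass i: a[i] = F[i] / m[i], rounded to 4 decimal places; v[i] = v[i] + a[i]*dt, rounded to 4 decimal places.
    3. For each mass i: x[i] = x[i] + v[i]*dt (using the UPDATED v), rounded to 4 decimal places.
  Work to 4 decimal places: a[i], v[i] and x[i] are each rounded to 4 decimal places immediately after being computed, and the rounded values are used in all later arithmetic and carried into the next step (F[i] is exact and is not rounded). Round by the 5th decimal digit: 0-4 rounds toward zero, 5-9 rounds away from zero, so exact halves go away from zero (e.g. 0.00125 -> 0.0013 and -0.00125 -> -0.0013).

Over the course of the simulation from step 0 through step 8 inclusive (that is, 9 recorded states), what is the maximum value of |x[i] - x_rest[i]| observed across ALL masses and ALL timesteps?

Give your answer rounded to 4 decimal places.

Answer: 4.0000

Derivation:
Step 0: x=[6.0000 6.0000] v=[0.0000 0.0000]
Step 1: x=[0.0000 10.0000] v=[-12.0000 8.0000]
Step 2: x=[4.0000 8.0000] v=[8.0000 -4.0000]
Step 3: x=[8.0000 6.0000] v=[8.0000 -4.0000]
Step 4: x=[2.0000 10.0000] v=[-12.0000 8.0000]
Step 5: x=[2.0000 10.0000] v=[0.0000 0.0000]
Step 6: x=[8.0000 6.0000] v=[12.0000 -8.0000]
Step 7: x=[4.0000 8.0000] v=[-8.0000 4.0000]
Step 8: x=[0.0000 10.0000] v=[-8.0000 4.0000]
Max displacement = 4.0000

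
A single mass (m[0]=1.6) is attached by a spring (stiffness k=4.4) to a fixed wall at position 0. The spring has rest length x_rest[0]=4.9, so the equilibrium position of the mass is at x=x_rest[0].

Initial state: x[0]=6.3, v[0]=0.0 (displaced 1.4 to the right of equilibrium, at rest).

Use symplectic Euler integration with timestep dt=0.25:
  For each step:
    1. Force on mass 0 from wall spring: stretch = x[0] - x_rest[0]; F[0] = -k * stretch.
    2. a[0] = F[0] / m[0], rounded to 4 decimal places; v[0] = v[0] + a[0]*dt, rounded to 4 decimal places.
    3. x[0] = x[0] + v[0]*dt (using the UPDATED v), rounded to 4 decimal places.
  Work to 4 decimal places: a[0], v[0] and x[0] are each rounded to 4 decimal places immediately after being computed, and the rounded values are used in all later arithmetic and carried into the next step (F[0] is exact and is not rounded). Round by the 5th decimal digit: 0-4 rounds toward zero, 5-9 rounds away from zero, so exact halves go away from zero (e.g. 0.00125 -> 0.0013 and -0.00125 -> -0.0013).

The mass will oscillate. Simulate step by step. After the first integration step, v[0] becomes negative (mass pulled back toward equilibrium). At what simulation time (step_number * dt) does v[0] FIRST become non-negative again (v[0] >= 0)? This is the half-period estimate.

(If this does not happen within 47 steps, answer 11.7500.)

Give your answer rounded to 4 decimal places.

Step 0: x=[6.3000] v=[0.0000]
Step 1: x=[6.0594] v=[-0.9625]
Step 2: x=[5.6195] v=[-1.7596]
Step 3: x=[5.0559] v=[-2.2543]
Step 4: x=[4.4655] v=[-2.3615]
Step 5: x=[3.9498] v=[-2.0628]
Step 6: x=[3.5974] v=[-1.4095]
Step 7: x=[3.4689] v=[-0.5140]
Step 8: x=[3.5864] v=[0.4699]
First v>=0 after going negative at step 8, time=2.0000

Answer: 2.0000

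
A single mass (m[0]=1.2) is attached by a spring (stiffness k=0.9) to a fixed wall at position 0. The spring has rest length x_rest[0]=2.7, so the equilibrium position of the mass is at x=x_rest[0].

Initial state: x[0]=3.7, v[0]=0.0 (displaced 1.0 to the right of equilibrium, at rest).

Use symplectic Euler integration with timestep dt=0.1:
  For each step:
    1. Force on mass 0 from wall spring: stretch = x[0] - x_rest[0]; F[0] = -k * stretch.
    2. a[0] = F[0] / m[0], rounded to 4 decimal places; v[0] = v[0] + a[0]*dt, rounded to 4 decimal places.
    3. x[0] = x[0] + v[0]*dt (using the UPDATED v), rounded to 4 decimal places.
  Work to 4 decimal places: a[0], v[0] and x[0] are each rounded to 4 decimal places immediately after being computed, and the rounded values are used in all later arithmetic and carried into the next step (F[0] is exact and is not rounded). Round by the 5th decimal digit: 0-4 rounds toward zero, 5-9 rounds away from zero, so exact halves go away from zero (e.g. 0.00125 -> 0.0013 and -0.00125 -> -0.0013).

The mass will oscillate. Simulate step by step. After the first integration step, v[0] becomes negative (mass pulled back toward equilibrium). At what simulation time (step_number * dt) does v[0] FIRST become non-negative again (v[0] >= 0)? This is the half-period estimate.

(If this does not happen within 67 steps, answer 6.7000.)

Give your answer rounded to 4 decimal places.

Step 0: x=[3.7000] v=[0.0000]
Step 1: x=[3.6925] v=[-0.0750]
Step 2: x=[3.6776] v=[-0.1494]
Step 3: x=[3.6553] v=[-0.2227]
Step 4: x=[3.6259] v=[-0.2944]
Step 5: x=[3.5895] v=[-0.3638]
Step 6: x=[3.5465] v=[-0.4305]
Step 7: x=[3.4971] v=[-0.4940]
Step 8: x=[3.4417] v=[-0.5538]
Step 9: x=[3.3808] v=[-0.6094]
Step 10: x=[3.3148] v=[-0.6605]
Step 11: x=[3.2441] v=[-0.7066]
Step 12: x=[3.1694] v=[-0.7474]
Step 13: x=[3.0911] v=[-0.7826]
Step 14: x=[3.0099] v=[-0.8119]
Step 15: x=[2.9264] v=[-0.8351]
Step 16: x=[2.8412] v=[-0.8521]
Step 17: x=[2.7549] v=[-0.8627]
Step 18: x=[2.6682] v=[-0.8668]
Step 19: x=[2.5818] v=[-0.8644]
Step 20: x=[2.4963] v=[-0.8555]
Step 21: x=[2.4123] v=[-0.8402]
Step 22: x=[2.3304] v=[-0.8186]
Step 23: x=[2.2513] v=[-0.7909]
Step 24: x=[2.1756] v=[-0.7573]
Step 25: x=[2.1038] v=[-0.7180]
Step 26: x=[2.0365] v=[-0.6733]
Step 27: x=[1.9742] v=[-0.6235]
Step 28: x=[1.9173] v=[-0.5691]
Step 29: x=[1.8663] v=[-0.5104]
Step 30: x=[1.8215] v=[-0.4479]
Step 31: x=[1.7833] v=[-0.3820]
Step 32: x=[1.7520] v=[-0.3133]
Step 33: x=[1.7278] v=[-0.2422]
Step 34: x=[1.7109] v=[-0.1693]
Step 35: x=[1.7014] v=[-0.0951]
Step 36: x=[1.6994] v=[-0.0202]
Step 37: x=[1.7049] v=[0.0549]
First v>=0 after going negative at step 37, time=3.7000

Answer: 3.7000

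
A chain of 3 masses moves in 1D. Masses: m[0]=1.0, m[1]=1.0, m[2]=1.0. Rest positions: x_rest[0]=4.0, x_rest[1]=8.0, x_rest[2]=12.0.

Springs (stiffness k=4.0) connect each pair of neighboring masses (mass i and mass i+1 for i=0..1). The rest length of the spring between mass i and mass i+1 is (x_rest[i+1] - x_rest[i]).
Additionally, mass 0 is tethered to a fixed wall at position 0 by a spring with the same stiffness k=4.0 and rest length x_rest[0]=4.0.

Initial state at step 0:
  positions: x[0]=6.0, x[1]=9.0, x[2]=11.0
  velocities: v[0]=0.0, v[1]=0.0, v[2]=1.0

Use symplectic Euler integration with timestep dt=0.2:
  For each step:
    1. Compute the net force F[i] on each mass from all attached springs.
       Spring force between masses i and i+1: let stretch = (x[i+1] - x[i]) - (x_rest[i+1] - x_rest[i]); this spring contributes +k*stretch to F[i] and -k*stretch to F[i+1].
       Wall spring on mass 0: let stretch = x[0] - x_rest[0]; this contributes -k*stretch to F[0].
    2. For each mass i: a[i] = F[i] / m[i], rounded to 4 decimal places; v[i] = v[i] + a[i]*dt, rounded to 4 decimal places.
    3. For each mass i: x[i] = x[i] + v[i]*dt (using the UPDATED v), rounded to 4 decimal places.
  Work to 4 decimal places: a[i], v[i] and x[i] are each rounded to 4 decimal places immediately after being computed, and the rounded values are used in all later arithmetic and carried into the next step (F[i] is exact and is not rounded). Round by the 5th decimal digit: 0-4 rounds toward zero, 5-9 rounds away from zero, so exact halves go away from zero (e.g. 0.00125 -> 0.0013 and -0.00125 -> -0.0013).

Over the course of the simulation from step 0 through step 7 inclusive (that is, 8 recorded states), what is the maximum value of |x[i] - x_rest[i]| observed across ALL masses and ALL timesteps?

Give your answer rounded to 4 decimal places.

Answer: 2.1250

Derivation:
Step 0: x=[6.0000 9.0000 11.0000] v=[0.0000 0.0000 1.0000]
Step 1: x=[5.5200 8.8400 11.5200] v=[-2.4000 -0.8000 2.6000]
Step 2: x=[4.6880 8.5776 12.2512] v=[-4.1600 -1.3120 3.6560]
Step 3: x=[3.7283 8.2806 13.0346] v=[-4.7987 -1.4848 3.9171]
Step 4: x=[2.9004 8.0159 13.6974] v=[-4.1395 -1.3234 3.3139]
Step 5: x=[2.4269 7.8418 14.0911] v=[-2.3674 -0.8706 1.9687]
Step 6: x=[2.4315 7.8012 14.1250] v=[0.0230 -0.2031 0.1693]
Step 7: x=[2.9062 7.9132 13.7871] v=[2.3736 0.5602 -1.6897]
Max displacement = 2.1250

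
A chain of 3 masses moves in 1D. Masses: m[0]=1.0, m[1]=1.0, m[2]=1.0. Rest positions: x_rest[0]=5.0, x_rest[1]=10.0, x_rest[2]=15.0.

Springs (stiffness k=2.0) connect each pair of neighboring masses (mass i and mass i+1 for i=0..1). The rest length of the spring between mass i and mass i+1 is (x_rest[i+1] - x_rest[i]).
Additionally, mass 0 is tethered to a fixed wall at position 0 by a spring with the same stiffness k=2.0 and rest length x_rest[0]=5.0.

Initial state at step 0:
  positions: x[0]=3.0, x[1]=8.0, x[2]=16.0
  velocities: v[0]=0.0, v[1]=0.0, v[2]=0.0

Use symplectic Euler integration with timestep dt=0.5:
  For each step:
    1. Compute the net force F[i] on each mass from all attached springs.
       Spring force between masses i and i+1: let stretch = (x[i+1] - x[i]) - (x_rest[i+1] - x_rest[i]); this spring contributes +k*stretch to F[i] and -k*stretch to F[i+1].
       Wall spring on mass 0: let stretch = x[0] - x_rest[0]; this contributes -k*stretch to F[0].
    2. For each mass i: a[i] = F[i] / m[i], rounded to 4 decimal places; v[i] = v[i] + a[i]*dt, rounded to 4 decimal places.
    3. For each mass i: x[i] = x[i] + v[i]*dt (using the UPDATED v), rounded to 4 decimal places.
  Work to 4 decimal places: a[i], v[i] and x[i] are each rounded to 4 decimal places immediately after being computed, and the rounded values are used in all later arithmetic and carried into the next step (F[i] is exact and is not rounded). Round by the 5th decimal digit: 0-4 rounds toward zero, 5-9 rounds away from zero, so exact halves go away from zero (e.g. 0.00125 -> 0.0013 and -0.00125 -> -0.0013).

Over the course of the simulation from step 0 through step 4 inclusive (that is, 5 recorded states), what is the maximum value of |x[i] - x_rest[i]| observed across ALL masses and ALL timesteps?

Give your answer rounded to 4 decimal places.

Step 0: x=[3.0000 8.0000 16.0000] v=[0.0000 0.0000 0.0000]
Step 1: x=[4.0000 9.5000 14.5000] v=[2.0000 3.0000 -3.0000]
Step 2: x=[5.7500 10.7500 13.0000] v=[3.5000 2.5000 -3.0000]
Step 3: x=[7.1250 10.6250 12.8750] v=[2.7500 -0.2500 -0.2500]
Step 4: x=[6.6875 9.8750 14.1250] v=[-0.8750 -1.5000 2.5000]
Max displacement = 2.1250

Answer: 2.1250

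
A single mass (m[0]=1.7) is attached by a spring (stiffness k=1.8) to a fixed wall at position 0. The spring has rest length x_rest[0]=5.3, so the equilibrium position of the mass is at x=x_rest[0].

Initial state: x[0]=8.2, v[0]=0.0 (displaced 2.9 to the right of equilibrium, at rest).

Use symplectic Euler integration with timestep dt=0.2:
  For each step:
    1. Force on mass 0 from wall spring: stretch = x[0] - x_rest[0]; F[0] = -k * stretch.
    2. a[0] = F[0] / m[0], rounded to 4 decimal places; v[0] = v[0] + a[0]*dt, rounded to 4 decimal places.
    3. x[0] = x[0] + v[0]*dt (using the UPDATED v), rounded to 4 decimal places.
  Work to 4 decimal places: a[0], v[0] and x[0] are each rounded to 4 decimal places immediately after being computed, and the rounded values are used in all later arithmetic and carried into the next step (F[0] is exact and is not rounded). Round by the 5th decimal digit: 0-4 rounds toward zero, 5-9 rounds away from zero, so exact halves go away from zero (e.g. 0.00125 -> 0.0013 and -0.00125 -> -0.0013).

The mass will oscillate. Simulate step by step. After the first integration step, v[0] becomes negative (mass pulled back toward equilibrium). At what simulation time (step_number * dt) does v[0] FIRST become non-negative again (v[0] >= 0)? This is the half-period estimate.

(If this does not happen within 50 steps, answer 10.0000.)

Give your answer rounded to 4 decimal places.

Answer: 3.2000

Derivation:
Step 0: x=[8.2000] v=[0.0000]
Step 1: x=[8.0772] v=[-0.6141]
Step 2: x=[7.8368] v=[-1.2022]
Step 3: x=[7.4889] v=[-1.7394]
Step 4: x=[7.0483] v=[-2.2029]
Step 5: x=[6.5337] v=[-2.5731]
Step 6: x=[5.9668] v=[-2.8344]
Step 7: x=[5.3717] v=[-2.9756]
Step 8: x=[4.7735] v=[-2.9908]
Step 9: x=[4.1976] v=[-2.8793]
Step 10: x=[3.6684] v=[-2.6459]
Step 11: x=[3.2083] v=[-2.3004]
Step 12: x=[2.8368] v=[-1.8575]
Step 13: x=[2.5696] v=[-1.3359]
Step 14: x=[2.4181] v=[-0.7577]
Step 15: x=[2.3886] v=[-0.1474]
Step 16: x=[2.4824] v=[0.4691]
First v>=0 after going negative at step 16, time=3.2000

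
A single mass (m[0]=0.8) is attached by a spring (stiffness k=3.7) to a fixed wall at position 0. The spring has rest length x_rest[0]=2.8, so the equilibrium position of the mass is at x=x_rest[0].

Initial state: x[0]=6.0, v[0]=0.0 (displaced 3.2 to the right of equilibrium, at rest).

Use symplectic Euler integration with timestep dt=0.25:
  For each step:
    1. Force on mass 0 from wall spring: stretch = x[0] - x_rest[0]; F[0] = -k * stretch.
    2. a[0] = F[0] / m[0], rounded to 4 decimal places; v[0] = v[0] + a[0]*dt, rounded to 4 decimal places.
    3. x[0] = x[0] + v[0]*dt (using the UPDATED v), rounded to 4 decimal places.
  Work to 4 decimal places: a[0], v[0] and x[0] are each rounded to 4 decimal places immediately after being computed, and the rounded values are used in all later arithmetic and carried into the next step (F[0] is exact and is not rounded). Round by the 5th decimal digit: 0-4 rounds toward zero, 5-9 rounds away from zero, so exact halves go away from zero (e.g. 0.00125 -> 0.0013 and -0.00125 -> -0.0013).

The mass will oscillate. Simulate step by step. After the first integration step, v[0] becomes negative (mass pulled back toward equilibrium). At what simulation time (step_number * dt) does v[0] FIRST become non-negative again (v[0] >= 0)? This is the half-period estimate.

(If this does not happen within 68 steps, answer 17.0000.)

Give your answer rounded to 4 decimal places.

Answer: 1.5000

Derivation:
Step 0: x=[6.0000] v=[0.0000]
Step 1: x=[5.0750] v=[-3.7000]
Step 2: x=[3.4924] v=[-6.3305]
Step 3: x=[1.7096] v=[-7.1311]
Step 4: x=[0.2420] v=[-5.8703]
Step 5: x=[-0.4862] v=[-2.9126]
Step 6: x=[-0.2644] v=[0.8871]
First v>=0 after going negative at step 6, time=1.5000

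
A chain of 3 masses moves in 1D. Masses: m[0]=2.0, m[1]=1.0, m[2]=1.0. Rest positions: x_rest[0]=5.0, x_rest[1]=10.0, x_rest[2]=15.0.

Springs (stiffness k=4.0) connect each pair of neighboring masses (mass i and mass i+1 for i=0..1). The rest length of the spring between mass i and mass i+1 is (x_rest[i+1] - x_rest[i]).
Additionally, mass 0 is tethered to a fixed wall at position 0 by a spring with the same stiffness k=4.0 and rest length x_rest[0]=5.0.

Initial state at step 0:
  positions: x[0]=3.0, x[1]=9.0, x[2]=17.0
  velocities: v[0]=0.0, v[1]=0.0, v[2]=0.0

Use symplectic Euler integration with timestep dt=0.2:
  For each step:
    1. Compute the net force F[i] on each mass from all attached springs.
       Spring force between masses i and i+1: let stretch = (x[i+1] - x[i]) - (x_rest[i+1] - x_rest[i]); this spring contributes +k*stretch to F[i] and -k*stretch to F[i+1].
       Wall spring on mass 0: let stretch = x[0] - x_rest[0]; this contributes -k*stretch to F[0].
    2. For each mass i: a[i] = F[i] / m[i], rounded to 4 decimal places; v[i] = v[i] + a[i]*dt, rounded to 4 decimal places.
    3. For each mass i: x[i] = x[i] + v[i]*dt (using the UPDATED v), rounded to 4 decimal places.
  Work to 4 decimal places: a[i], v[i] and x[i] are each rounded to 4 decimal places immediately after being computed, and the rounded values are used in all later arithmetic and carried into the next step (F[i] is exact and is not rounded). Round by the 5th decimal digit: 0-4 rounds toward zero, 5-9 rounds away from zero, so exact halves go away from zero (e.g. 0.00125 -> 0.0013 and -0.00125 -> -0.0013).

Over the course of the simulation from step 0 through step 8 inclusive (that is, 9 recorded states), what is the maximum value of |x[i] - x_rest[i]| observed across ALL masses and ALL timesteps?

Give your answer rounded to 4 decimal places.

Answer: 2.1148

Derivation:
Step 0: x=[3.0000 9.0000 17.0000] v=[0.0000 0.0000 0.0000]
Step 1: x=[3.2400 9.3200 16.5200] v=[1.2000 1.6000 -2.4000]
Step 2: x=[3.7072 9.8192 15.6880] v=[2.3360 2.4960 -4.1600]
Step 3: x=[4.3668 10.2795 14.7170] v=[3.2979 2.3014 -4.8550]
Step 4: x=[5.1501 10.5037 13.8360] v=[3.9163 1.1212 -4.4050]
Step 5: x=[5.9496 10.4045 13.2218] v=[3.9977 -0.4958 -3.0708]
Step 6: x=[6.6296 10.0433 12.9569] v=[3.3998 -1.8059 -1.3246]
Step 7: x=[7.0523 9.6021 13.0258] v=[2.1134 -2.2060 0.3445]
Step 8: x=[7.1148 9.3007 13.3469] v=[0.3124 -1.5069 1.6055]
Max displacement = 2.1148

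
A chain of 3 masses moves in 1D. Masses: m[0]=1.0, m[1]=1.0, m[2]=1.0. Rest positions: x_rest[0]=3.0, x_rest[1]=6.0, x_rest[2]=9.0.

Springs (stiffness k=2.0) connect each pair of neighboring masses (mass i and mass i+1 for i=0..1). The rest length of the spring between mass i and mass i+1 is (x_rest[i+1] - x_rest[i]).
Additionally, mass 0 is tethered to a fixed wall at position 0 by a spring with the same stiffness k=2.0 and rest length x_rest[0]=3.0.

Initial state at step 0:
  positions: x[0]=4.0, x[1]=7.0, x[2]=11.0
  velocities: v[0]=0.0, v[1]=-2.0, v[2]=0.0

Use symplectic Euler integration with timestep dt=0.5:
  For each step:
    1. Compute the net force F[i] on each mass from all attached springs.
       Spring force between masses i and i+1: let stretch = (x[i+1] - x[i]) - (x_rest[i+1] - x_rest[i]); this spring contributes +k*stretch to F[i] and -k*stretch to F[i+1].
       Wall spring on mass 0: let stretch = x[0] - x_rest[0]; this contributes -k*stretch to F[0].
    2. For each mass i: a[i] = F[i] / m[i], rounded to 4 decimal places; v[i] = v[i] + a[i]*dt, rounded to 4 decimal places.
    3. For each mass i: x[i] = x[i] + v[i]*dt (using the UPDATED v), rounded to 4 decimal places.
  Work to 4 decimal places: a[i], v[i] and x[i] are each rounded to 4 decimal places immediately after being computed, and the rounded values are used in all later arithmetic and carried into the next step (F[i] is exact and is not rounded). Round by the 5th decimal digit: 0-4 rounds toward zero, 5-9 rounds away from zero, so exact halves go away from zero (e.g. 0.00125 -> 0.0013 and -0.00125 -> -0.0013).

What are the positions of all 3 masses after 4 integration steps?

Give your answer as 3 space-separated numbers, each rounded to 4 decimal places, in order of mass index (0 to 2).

Answer: 2.8125 5.1250 7.8125

Derivation:
Step 0: x=[4.0000 7.0000 11.0000] v=[0.0000 -2.0000 0.0000]
Step 1: x=[3.5000 6.5000 10.5000] v=[-1.0000 -1.0000 -1.0000]
Step 2: x=[2.7500 6.5000 9.5000] v=[-1.5000 0.0000 -2.0000]
Step 3: x=[2.5000 6.1250 8.5000] v=[-0.5000 -0.7500 -2.0000]
Step 4: x=[2.8125 5.1250 7.8125] v=[0.6250 -2.0000 -1.3750]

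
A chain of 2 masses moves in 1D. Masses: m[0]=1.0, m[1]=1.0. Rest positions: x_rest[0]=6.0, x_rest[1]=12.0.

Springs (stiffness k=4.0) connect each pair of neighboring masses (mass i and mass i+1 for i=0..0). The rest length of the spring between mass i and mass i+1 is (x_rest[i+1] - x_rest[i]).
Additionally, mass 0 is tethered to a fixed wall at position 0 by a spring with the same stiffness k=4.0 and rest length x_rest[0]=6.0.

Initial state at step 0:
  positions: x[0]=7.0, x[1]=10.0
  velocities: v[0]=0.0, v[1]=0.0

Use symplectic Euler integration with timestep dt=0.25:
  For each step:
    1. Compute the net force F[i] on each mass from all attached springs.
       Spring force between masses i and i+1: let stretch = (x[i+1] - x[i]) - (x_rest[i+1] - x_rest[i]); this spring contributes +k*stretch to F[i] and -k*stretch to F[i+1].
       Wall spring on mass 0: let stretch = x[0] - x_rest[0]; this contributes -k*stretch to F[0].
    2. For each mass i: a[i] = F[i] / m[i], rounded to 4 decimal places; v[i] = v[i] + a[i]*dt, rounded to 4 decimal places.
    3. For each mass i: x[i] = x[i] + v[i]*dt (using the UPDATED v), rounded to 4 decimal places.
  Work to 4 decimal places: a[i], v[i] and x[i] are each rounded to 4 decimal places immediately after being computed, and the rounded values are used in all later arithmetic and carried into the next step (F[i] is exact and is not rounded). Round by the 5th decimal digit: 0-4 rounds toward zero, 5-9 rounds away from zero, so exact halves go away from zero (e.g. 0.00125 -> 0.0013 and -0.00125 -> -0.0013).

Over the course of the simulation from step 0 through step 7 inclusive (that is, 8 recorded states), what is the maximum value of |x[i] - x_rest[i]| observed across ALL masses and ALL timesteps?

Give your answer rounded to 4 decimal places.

Step 0: x=[7.0000 10.0000] v=[0.0000 0.0000]
Step 1: x=[6.0000 10.7500] v=[-4.0000 3.0000]
Step 2: x=[4.6875 11.8125] v=[-5.2500 4.2500]
Step 3: x=[3.9844 12.5938] v=[-2.8125 3.1250]
Step 4: x=[4.4375 12.7227] v=[1.8125 0.5156]
Step 5: x=[5.8526 12.2803] v=[5.6602 -1.7696]
Step 6: x=[7.4114 11.7310] v=[6.2353 -2.1973]
Step 7: x=[8.1973 11.6018] v=[3.1435 -0.5169]
Max displacement = 2.1973

Answer: 2.1973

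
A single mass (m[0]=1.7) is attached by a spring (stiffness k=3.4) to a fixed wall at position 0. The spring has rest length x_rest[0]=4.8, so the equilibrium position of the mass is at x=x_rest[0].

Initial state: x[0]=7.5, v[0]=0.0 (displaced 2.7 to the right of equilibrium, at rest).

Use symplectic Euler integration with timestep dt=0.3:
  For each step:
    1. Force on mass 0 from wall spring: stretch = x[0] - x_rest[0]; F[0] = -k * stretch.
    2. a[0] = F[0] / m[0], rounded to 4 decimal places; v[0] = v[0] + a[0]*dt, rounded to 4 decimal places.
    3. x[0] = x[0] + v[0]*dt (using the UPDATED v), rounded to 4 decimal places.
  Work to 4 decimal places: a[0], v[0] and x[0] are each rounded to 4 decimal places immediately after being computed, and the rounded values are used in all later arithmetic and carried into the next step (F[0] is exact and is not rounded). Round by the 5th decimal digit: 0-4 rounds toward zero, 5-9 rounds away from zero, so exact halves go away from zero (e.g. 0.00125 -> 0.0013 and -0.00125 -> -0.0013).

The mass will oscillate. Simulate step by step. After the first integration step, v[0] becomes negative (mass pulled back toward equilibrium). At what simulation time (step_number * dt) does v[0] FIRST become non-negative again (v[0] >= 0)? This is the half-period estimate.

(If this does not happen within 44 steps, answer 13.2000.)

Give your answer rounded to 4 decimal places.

Answer: 2.4000

Derivation:
Step 0: x=[7.5000] v=[0.0000]
Step 1: x=[7.0140] v=[-1.6200]
Step 2: x=[6.1295] v=[-2.9484]
Step 3: x=[5.0057] v=[-3.7461]
Step 4: x=[3.8449] v=[-3.8695]
Step 5: x=[2.8560] v=[-3.2964]
Step 6: x=[2.2170] v=[-2.1300]
Step 7: x=[2.0429] v=[-0.5802]
Step 8: x=[2.3651] v=[1.0741]
First v>=0 after going negative at step 8, time=2.4000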